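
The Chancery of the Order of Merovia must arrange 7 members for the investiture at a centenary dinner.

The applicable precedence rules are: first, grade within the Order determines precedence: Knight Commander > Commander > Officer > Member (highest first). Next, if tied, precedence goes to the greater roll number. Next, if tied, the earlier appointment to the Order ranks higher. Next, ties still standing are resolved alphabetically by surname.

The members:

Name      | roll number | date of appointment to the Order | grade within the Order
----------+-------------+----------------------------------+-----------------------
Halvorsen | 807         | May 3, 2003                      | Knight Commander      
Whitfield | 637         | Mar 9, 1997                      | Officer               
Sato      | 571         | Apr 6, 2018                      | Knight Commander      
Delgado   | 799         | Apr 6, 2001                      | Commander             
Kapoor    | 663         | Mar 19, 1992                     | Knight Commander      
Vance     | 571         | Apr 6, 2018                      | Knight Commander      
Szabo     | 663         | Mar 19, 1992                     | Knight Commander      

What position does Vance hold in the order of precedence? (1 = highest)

5

By grade within the Order: Halvorsen, Kapoor, Szabo, Sato and Vance (Knight Commander); then Delgado (Commander); then Whitfield (Officer).
Among Halvorsen, Kapoor, Szabo, Sato and Vance, by roll number (higher first): Halvorsen (807) before Kapoor and Szabo (663) before Sato and Vance (571).
Kapoor and Szabo both have date of appointment to the Order Mar 19, 1992, so the next rule applies.
Among Kapoor and Szabo, alphabetically by surname: Kapoor before Szabo.
Sato and Vance both have date of appointment to the Order Apr 6, 2018, so the next rule applies.
Among Sato and Vance, alphabetically by surname: Sato before Vance.
Order: Halvorsen, Kapoor, Szabo, Sato, Vance, Delgado, Whitfield. So position 5.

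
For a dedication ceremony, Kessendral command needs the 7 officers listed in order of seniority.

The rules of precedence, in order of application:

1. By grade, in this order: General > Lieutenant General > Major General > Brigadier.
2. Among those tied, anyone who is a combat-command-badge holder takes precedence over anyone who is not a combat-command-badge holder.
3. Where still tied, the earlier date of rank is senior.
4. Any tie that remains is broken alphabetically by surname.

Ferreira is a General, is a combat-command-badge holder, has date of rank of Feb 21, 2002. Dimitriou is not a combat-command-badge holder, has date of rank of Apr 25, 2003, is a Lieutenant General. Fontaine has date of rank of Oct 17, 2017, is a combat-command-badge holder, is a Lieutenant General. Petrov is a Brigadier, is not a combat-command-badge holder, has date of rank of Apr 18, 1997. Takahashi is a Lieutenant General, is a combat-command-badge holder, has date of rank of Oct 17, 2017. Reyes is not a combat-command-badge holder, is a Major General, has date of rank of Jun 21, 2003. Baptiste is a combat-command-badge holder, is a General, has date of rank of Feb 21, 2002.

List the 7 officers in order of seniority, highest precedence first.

By grade: Baptiste and Ferreira (General); then Fontaine, Takahashi and Dimitriou (Lieutenant General); then Reyes (Major General); then Petrov (Brigadier).
Baptiste and Ferreira are each a combat-command-badge holder, so the next rule applies.
Baptiste and Ferreira both have date of rank Feb 21, 2002, so the next rule applies.
Among Baptiste and Ferreira, alphabetically by surname: Baptiste before Ferreira.
Among Fontaine, Takahashi and Dimitriou, a combat-command-badge holder before not a combat-command-badge holder: Fontaine and Takahashi (a combat-command-badge holder) before Dimitriou (not a combat-command-badge holder).
Fontaine and Takahashi both have date of rank Oct 17, 2017, so the next rule applies.
Among Fontaine and Takahashi, alphabetically by surname: Fontaine before Takahashi.
Full order: Baptiste, Ferreira, Fontaine, Takahashi, Dimitriou, Reyes, Petrov.

Baptiste, Ferreira, Fontaine, Takahashi, Dimitriou, Reyes, Petrov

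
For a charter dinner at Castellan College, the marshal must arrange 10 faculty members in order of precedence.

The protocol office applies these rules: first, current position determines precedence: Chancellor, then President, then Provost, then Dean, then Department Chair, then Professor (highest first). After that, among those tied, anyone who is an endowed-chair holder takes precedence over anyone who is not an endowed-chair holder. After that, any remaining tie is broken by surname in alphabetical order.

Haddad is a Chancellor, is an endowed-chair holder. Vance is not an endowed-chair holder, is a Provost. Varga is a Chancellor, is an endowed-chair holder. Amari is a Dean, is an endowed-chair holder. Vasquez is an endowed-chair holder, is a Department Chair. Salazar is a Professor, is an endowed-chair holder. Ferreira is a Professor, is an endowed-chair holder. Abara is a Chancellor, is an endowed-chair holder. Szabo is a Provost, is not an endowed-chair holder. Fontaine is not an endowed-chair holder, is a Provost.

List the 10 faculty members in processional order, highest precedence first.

Abara, Haddad, Varga, Fontaine, Szabo, Vance, Amari, Vasquez, Ferreira, Salazar

By current position: Abara, Haddad and Varga (Chancellor); then Fontaine, Szabo and Vance (Provost); then Amari (Dean); then Vasquez (Department Chair); then Ferreira and Salazar (Professor).
Abara, Haddad and Varga are each an endowed-chair holder, so the next rule applies.
Among Abara, Haddad and Varga, alphabetically by surname: Abara before Haddad before Varga.
Fontaine, Szabo and Vance are each not an endowed-chair holder, so the next rule applies.
Among Fontaine, Szabo and Vance, alphabetically by surname: Fontaine before Szabo before Vance.
Ferreira and Salazar are each an endowed-chair holder, so the next rule applies.
Among Ferreira and Salazar, alphabetically by surname: Ferreira before Salazar.
Full order: Abara, Haddad, Varga, Fontaine, Szabo, Vance, Amari, Vasquez, Ferreira, Salazar.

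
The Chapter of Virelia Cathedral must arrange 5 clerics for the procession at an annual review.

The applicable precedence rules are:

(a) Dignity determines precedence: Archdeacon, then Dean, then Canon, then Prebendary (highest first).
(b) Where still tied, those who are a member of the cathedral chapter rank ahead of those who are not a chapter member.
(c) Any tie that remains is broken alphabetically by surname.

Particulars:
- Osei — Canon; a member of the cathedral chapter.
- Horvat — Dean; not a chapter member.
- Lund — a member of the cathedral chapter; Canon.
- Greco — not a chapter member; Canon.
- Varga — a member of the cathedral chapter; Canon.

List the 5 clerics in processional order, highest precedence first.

By dignity: Horvat (Dean); then Lund, Osei, Varga and Greco (Canon).
Among Lund, Osei, Varga and Greco, a member of the cathedral chapter before not a chapter member: Lund, Osei and Varga (a member of the cathedral chapter) before Greco (not a chapter member).
Among Lund, Osei and Varga, alphabetically by surname: Lund before Osei before Varga.
Full order: Horvat, Lund, Osei, Varga, Greco.

Horvat, Lund, Osei, Varga, Greco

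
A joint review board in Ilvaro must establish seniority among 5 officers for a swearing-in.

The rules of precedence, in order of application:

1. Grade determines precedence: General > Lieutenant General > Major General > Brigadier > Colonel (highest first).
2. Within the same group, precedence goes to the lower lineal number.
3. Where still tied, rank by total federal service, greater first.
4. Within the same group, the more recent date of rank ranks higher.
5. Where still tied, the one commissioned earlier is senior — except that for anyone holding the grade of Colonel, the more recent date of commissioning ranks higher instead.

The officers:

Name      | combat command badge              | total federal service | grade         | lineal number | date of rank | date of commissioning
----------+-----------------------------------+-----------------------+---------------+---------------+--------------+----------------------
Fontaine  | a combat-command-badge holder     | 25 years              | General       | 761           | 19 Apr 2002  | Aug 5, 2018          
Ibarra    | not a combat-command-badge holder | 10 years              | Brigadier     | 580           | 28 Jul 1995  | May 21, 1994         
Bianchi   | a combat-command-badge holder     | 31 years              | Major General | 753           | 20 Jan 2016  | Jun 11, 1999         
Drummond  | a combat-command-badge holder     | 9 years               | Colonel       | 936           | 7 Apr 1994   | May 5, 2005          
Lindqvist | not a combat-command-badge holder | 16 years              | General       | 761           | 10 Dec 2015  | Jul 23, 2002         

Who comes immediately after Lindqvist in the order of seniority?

Bianchi

By grade: Fontaine and Lindqvist (General); then Bianchi (Major General); then Ibarra (Brigadier); then Drummond (Colonel).
Fontaine and Lindqvist both have lineal number 761, so the next rule applies.
Among Fontaine and Lindqvist, by total federal service (higher first): Fontaine (25 years) before Lindqvist (16 years).
Order: Fontaine, Lindqvist, Bianchi, Ibarra, Drummond.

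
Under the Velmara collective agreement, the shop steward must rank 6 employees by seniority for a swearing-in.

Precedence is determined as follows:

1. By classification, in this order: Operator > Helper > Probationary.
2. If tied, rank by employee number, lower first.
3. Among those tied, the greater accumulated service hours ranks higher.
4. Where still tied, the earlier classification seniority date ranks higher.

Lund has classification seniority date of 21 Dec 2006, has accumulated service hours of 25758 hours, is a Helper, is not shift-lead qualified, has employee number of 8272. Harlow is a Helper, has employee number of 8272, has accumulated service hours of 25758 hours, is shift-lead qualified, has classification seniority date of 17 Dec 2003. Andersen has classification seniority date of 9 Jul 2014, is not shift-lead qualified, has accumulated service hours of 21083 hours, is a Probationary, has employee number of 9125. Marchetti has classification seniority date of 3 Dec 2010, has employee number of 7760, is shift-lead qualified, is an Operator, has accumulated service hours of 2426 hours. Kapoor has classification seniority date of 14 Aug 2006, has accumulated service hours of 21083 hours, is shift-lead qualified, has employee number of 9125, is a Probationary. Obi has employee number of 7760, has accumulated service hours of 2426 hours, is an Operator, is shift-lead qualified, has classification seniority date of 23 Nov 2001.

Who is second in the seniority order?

Marchetti

By classification: Obi and Marchetti (Operator); then Harlow and Lund (Helper); then Kapoor and Andersen (Probationary).
Obi and Marchetti both have employee number 7760, so the next rule applies.
Obi and Marchetti both have accumulated service hours 2426 hours, so the next rule applies.
Among Obi and Marchetti, by classification seniority date (earlier first): Obi (23 Nov 2001) before Marchetti (3 Dec 2010).
Harlow and Lund both have employee number 8272, so the next rule applies.
Harlow and Lund both have accumulated service hours 25758 hours, so the next rule applies.
Among Harlow and Lund, by classification seniority date (earlier first): Harlow (17 Dec 2003) before Lund (21 Dec 2006).
Kapoor and Andersen both have employee number 9125, so the next rule applies.
Kapoor and Andersen both have accumulated service hours 21083 hours, so the next rule applies.
Among Kapoor and Andersen, by classification seniority date (earlier first): Kapoor (14 Aug 2006) before Andersen (9 Jul 2014).
Order: Obi, Marchetti, Harlow, Lund, Kapoor, Andersen.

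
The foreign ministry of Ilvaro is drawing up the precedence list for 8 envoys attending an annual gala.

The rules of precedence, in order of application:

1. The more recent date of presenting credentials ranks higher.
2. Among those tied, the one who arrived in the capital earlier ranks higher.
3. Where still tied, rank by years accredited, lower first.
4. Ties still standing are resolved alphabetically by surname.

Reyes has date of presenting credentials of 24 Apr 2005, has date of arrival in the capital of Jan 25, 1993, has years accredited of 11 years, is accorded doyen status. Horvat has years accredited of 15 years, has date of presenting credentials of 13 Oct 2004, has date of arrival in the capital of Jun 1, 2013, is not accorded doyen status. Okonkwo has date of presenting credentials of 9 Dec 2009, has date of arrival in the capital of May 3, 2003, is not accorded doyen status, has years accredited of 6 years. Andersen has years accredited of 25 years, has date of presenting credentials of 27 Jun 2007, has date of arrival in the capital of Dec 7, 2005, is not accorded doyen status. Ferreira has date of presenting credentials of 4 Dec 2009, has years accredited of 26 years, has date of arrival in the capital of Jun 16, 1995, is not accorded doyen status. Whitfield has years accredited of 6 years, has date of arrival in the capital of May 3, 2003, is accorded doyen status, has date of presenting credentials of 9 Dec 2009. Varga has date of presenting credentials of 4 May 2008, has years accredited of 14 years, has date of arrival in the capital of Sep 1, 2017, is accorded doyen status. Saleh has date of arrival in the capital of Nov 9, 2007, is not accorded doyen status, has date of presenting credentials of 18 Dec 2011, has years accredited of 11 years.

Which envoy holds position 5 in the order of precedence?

By date of presenting credentials (later first): Saleh (18 Dec 2011); then Okonkwo and Whitfield (both 9 Dec 2009); then Ferreira (4 Dec 2009); then Varga (4 May 2008); then Andersen (27 Jun 2007); then Reyes (24 Apr 2005); then Horvat (13 Oct 2004).
Okonkwo and Whitfield both have date of arrival in the capital May 3, 2003, so the next rule applies.
Okonkwo and Whitfield both have years accredited 6 years, so the next rule applies.
Among Okonkwo and Whitfield, alphabetically by surname: Okonkwo before Whitfield.
Order: Saleh, Okonkwo, Whitfield, Ferreira, Varga, Andersen, Reyes, Horvat.

Varga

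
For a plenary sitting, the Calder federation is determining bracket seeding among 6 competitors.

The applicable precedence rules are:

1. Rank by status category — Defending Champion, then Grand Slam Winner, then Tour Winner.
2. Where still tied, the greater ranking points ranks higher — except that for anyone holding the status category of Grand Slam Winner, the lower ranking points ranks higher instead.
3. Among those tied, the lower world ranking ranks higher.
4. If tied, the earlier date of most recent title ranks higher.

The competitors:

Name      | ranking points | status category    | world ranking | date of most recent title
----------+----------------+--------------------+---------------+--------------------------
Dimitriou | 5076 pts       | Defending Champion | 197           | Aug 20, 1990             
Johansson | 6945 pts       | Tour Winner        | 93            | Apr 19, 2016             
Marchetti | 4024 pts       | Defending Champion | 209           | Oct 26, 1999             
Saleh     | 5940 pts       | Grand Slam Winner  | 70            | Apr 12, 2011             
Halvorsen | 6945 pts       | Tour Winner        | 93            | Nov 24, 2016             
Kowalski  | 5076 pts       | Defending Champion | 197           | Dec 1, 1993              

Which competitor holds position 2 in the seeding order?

By status category: Dimitriou, Kowalski and Marchetti (Defending Champion); then Saleh (Grand Slam Winner); then Johansson and Halvorsen (Tour Winner).
Among Dimitriou, Kowalski and Marchetti, by ranking points (higher first): Dimitriou and Kowalski (5076 pts) before Marchetti (4024 pts).
Dimitriou and Kowalski both have world ranking 197, so the next rule applies.
Among Dimitriou and Kowalski, by date of most recent title (earlier first): Dimitriou (Aug 20, 1990) before Kowalski (Dec 1, 1993).
Johansson and Halvorsen both have ranking points 6945 pts, so the next rule applies.
Johansson and Halvorsen both have world ranking 93, so the next rule applies.
Among Johansson and Halvorsen, by date of most recent title (earlier first): Johansson (Apr 19, 2016) before Halvorsen (Nov 24, 2016).
Order: Dimitriou, Kowalski, Marchetti, Saleh, Johansson, Halvorsen.

Kowalski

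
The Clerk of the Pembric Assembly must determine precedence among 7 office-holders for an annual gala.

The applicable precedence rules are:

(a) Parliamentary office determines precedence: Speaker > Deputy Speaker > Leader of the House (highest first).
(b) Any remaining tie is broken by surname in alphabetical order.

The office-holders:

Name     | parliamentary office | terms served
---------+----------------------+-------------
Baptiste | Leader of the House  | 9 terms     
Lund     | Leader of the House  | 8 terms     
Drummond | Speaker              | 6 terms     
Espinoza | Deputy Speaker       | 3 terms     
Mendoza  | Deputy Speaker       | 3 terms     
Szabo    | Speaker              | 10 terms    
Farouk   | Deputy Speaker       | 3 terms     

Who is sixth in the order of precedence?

By parliamentary office: Drummond and Szabo (Speaker); then Espinoza, Farouk and Mendoza (Deputy Speaker); then Baptiste and Lund (Leader of the House).
Among Drummond and Szabo, alphabetically by surname: Drummond before Szabo.
Among Espinoza, Farouk and Mendoza, alphabetically by surname: Espinoza before Farouk before Mendoza.
Among Baptiste and Lund, alphabetically by surname: Baptiste before Lund.
Order: Drummond, Szabo, Espinoza, Farouk, Mendoza, Baptiste, Lund.

Baptiste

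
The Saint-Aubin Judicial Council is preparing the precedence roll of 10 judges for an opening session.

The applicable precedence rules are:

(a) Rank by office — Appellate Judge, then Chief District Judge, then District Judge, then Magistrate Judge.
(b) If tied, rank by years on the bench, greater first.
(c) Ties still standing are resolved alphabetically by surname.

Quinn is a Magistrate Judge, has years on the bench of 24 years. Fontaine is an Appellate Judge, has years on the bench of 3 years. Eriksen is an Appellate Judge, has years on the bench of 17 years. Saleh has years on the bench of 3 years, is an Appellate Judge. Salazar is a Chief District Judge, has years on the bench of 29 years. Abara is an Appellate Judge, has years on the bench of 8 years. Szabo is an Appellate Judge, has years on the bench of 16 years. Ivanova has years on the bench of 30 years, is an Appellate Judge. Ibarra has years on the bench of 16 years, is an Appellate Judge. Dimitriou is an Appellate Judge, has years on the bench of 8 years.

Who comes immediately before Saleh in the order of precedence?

By office: Ivanova, Eriksen, Ibarra, Szabo, Abara, Dimitriou, Fontaine and Saleh (Appellate Judge); then Salazar (Chief District Judge); then Quinn (Magistrate Judge).
Among Ivanova, Eriksen, Ibarra, Szabo, Abara, Dimitriou, Fontaine and Saleh, by years on the bench (higher first): Ivanova (30 years) before Eriksen (17 years) before Ibarra and Szabo (16 years) before Abara and Dimitriou (8 years) before Fontaine and Saleh (3 years).
Among Ibarra and Szabo, alphabetically by surname: Ibarra before Szabo.
Among Abara and Dimitriou, alphabetically by surname: Abara before Dimitriou.
Among Fontaine and Saleh, alphabetically by surname: Fontaine before Saleh.
Order: Ivanova, Eriksen, Ibarra, Szabo, Abara, Dimitriou, Fontaine, Saleh, Salazar, Quinn.

Fontaine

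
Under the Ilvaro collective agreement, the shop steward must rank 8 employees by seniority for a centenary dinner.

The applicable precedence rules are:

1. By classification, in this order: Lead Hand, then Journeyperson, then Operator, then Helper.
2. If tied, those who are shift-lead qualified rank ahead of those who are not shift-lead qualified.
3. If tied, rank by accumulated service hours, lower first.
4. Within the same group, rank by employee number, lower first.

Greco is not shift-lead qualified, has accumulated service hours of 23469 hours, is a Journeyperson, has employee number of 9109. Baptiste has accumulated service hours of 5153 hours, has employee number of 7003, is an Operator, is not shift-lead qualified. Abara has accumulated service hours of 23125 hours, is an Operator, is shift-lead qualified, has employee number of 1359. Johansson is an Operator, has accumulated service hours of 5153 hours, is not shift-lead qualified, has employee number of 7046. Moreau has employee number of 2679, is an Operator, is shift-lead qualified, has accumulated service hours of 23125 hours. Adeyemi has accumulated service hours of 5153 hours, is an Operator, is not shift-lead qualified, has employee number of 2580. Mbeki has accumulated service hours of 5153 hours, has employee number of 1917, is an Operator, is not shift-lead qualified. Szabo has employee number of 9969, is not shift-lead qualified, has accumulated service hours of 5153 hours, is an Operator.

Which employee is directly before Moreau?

Abara

By classification: Greco (Journeyperson); then Abara, Moreau, Mbeki, Adeyemi, Baptiste, Johansson and Szabo (Operator).
Among Abara, Moreau, Mbeki, Adeyemi, Baptiste, Johansson and Szabo, shift-lead qualified before not shift-lead qualified: Abara and Moreau (shift-lead qualified) before Mbeki, Adeyemi, Baptiste, Johansson and Szabo (not shift-lead qualified).
Abara and Moreau both have accumulated service hours 23125 hours, so the next rule applies.
Among Abara and Moreau, by employee number (lower first): Abara (1359) before Moreau (2679).
Mbeki, Adeyemi, Baptiste, Johansson and Szabo all have accumulated service hours 5153 hours, so the next rule applies.
Among Mbeki, Adeyemi, Baptiste, Johansson and Szabo, by employee number (lower first): Mbeki (1917) before Adeyemi (2580) before Baptiste (7003) before Johansson (7046) before Szabo (9969).
Order: Greco, Abara, Moreau, Mbeki, Adeyemi, Baptiste, Johansson, Szabo.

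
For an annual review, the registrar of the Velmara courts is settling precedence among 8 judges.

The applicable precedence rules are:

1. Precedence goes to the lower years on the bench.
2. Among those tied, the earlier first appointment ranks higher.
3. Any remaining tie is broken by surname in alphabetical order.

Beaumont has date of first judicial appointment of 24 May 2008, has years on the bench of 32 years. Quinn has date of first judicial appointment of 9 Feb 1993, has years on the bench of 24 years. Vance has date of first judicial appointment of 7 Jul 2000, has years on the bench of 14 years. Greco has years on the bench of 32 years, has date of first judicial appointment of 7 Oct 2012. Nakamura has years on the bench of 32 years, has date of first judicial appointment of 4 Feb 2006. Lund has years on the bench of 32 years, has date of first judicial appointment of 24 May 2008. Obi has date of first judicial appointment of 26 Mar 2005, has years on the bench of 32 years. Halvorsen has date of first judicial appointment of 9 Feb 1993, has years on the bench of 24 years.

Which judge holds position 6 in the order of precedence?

By years on the bench (lower first): Vance (14 years); then Halvorsen and Quinn (both 24 years); then Obi, Nakamura, Beaumont, Lund and Greco (each 32 years).
Halvorsen and Quinn both have date of first judicial appointment 9 Feb 1993, so the next rule applies.
Among Halvorsen and Quinn, alphabetically by surname: Halvorsen before Quinn.
Among Obi, Nakamura, Beaumont, Lund and Greco, by date of first judicial appointment (earlier first): Obi (26 Mar 2005) before Nakamura (4 Feb 2006) before Beaumont and Lund (24 May 2008) before Greco (7 Oct 2012).
Among Beaumont and Lund, alphabetically by surname: Beaumont before Lund.
Order: Vance, Halvorsen, Quinn, Obi, Nakamura, Beaumont, Lund, Greco.

Beaumont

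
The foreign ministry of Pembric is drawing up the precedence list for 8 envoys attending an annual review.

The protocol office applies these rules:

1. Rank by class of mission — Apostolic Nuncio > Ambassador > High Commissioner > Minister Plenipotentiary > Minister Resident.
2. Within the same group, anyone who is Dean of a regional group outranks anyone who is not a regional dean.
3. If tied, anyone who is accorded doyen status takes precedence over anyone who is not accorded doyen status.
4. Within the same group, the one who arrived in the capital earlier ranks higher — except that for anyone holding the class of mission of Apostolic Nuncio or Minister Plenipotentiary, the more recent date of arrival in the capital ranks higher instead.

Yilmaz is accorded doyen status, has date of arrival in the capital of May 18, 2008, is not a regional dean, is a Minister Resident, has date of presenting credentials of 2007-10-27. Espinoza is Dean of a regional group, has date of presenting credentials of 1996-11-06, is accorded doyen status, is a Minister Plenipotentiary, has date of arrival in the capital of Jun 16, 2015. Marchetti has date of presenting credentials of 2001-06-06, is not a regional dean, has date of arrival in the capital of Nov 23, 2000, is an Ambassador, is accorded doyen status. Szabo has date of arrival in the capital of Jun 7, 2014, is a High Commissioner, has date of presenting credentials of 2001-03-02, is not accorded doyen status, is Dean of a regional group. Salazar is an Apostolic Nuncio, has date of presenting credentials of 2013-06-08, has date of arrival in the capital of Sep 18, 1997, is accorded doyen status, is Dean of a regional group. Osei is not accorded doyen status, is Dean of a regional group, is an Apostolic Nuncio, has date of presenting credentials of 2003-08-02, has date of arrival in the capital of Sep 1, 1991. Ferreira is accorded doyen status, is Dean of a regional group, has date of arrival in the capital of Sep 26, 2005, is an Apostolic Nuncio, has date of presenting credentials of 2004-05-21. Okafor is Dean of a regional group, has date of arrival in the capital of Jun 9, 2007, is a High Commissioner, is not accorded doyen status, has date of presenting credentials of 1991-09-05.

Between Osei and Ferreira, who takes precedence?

Ferreira

By class of mission: Ferreira, Salazar and Osei (Apostolic Nuncio); then Marchetti (Ambassador); then Okafor and Szabo (High Commissioner); then Espinoza (Minister Plenipotentiary); then Yilmaz (Minister Resident).
Ferreira, Salazar and Osei are each Dean of a regional group, so the next rule applies.
Among Ferreira, Salazar and Osei, accorded doyen status before not accorded doyen status: Ferreira and Salazar (accorded doyen status) before Osei (not accorded doyen status).
Among Ferreira and Salazar, by date of arrival in the capital (later first) (reversed rule for this group): Ferreira (Sep 26, 2005) before Salazar (Sep 18, 1997).
Okafor and Szabo are each Dean of a regional group, so the next rule applies.
Okafor and Szabo are each not accorded doyen status, so the next rule applies.
Among Okafor and Szabo, by date of arrival in the capital (earlier first): Okafor (Jun 9, 2007) before Szabo (Jun 7, 2014).
So Ferreira takes precedence.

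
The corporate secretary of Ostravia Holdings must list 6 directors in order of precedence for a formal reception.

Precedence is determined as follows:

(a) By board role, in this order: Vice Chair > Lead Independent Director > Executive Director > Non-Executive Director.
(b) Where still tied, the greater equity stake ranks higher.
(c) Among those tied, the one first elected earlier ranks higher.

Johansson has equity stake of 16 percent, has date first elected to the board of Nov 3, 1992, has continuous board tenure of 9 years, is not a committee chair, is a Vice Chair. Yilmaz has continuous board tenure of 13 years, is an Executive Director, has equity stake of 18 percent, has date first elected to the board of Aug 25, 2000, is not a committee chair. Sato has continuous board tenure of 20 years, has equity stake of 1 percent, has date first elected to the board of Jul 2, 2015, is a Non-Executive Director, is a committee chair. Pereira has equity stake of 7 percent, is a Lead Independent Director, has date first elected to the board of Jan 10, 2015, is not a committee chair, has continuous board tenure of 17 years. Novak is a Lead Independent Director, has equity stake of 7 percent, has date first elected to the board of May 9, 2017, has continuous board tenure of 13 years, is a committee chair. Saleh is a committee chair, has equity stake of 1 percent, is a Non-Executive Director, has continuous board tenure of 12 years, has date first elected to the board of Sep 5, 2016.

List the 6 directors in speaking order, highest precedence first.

Johansson, Pereira, Novak, Yilmaz, Sato, Saleh

By board role: Johansson (Vice Chair); then Pereira and Novak (Lead Independent Director); then Yilmaz (Executive Director); then Sato and Saleh (Non-Executive Director).
Pereira and Novak both have equity stake 7 percent, so the next rule applies.
Among Pereira and Novak, by date first elected to the board (earlier first): Pereira (Jan 10, 2015) before Novak (May 9, 2017).
Sato and Saleh both have equity stake 1 percent, so the next rule applies.
Among Sato and Saleh, by date first elected to the board (earlier first): Sato (Jul 2, 2015) before Saleh (Sep 5, 2016).
Full order: Johansson, Pereira, Novak, Yilmaz, Sato, Saleh.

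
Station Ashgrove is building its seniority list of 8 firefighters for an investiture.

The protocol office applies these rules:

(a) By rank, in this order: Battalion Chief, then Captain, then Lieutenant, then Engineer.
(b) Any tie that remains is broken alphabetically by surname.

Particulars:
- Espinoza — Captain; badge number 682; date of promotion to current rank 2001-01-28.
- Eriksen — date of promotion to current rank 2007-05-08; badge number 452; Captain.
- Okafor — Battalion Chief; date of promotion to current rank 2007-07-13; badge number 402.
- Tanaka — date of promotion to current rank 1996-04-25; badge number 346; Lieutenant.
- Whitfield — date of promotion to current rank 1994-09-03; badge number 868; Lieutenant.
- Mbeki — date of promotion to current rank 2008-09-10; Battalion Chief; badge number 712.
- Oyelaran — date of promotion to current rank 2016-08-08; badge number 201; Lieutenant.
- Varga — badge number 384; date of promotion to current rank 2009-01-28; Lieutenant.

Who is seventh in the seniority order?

Varga

By rank: Mbeki and Okafor (Battalion Chief); then Eriksen and Espinoza (Captain); then Oyelaran, Tanaka, Varga and Whitfield (Lieutenant).
Among Mbeki and Okafor, alphabetically by surname: Mbeki before Okafor.
Among Eriksen and Espinoza, alphabetically by surname: Eriksen before Espinoza.
Among Oyelaran, Tanaka, Varga and Whitfield, alphabetically by surname: Oyelaran before Tanaka before Varga before Whitfield.
Order: Mbeki, Okafor, Eriksen, Espinoza, Oyelaran, Tanaka, Varga, Whitfield.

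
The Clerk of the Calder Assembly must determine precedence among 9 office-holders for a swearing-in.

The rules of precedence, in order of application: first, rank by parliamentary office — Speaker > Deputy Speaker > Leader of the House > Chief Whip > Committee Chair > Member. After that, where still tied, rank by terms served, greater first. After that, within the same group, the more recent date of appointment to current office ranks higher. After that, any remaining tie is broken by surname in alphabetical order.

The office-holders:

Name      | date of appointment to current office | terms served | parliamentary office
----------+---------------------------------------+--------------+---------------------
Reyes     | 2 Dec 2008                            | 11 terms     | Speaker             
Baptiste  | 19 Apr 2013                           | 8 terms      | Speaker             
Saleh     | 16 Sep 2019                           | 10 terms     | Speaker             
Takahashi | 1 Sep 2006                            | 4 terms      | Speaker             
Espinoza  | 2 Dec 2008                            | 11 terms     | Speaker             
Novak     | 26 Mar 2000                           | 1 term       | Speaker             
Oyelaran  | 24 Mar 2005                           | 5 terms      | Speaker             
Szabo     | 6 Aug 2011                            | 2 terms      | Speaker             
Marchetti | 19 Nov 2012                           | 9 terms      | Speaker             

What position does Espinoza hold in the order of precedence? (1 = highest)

1

By parliamentary office: Espinoza, Reyes, Saleh, Marchetti, Baptiste, Oyelaran, Takahashi, Szabo and Novak (Speaker).
Among Espinoza, Reyes, Saleh, Marchetti, Baptiste, Oyelaran, Takahashi, Szabo and Novak, by terms served (higher first): Espinoza and Reyes (11 terms) before Saleh (10 terms) before Marchetti (9 terms) before Baptiste (8 terms) before Oyelaran (5 terms) before Takahashi (4 terms) before Szabo (2 terms) before Novak (1 term).
Espinoza and Reyes both have date of appointment to current office 2 Dec 2008, so the next rule applies.
Among Espinoza and Reyes, alphabetically by surname: Espinoza before Reyes.
Order: Espinoza, Reyes, Saleh, Marchetti, Baptiste, Oyelaran, Takahashi, Szabo, Novak. So position 1.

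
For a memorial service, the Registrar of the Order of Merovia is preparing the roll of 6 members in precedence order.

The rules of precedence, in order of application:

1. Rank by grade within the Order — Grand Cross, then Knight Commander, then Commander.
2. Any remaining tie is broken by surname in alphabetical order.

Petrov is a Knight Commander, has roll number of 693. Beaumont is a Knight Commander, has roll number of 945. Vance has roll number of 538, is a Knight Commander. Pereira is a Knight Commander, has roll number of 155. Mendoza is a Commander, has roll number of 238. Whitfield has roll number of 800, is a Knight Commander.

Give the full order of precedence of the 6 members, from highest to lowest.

Beaumont, Pereira, Petrov, Vance, Whitfield, Mendoza

By grade within the Order: Beaumont, Pereira, Petrov, Vance and Whitfield (Knight Commander); then Mendoza (Commander).
Among Beaumont, Pereira, Petrov, Vance and Whitfield, alphabetically by surname: Beaumont before Pereira before Petrov before Vance before Whitfield.
Full order: Beaumont, Pereira, Petrov, Vance, Whitfield, Mendoza.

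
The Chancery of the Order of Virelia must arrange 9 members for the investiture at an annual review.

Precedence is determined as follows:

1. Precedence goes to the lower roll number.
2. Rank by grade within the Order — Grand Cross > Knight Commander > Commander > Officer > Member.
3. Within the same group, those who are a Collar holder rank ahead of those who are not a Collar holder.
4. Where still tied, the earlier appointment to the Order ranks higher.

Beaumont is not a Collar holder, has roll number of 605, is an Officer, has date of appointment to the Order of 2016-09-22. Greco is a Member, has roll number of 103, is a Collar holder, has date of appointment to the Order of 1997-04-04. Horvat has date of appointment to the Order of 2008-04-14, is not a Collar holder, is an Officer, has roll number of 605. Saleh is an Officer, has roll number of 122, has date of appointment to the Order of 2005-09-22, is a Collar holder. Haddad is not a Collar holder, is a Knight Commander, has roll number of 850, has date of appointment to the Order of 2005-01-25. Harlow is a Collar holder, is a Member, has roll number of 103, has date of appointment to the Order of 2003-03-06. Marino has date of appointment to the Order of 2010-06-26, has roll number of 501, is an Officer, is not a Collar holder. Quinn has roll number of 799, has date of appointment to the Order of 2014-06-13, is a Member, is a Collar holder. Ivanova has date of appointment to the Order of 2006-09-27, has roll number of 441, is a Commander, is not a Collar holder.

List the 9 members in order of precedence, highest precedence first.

Greco, Harlow, Saleh, Ivanova, Marino, Horvat, Beaumont, Quinn, Haddad

By roll number (lower first): Greco and Harlow (both 103); then Saleh (122); then Ivanova (441); then Marino (501); then Horvat and Beaumont (both 605); then Quinn (799); then Haddad (850).
Greco and Harlow are each Member, so the next rule applies.
Greco and Harlow are each a Collar holder, so the next rule applies.
Among Greco and Harlow, by date of appointment to the Order (earlier first): Greco (1997-04-04) before Harlow (2003-03-06).
Horvat and Beaumont are each Officer, so the next rule applies.
Horvat and Beaumont are each not a Collar holder, so the next rule applies.
Among Horvat and Beaumont, by date of appointment to the Order (earlier first): Horvat (2008-04-14) before Beaumont (2016-09-22).
Full order: Greco, Harlow, Saleh, Ivanova, Marino, Horvat, Beaumont, Quinn, Haddad.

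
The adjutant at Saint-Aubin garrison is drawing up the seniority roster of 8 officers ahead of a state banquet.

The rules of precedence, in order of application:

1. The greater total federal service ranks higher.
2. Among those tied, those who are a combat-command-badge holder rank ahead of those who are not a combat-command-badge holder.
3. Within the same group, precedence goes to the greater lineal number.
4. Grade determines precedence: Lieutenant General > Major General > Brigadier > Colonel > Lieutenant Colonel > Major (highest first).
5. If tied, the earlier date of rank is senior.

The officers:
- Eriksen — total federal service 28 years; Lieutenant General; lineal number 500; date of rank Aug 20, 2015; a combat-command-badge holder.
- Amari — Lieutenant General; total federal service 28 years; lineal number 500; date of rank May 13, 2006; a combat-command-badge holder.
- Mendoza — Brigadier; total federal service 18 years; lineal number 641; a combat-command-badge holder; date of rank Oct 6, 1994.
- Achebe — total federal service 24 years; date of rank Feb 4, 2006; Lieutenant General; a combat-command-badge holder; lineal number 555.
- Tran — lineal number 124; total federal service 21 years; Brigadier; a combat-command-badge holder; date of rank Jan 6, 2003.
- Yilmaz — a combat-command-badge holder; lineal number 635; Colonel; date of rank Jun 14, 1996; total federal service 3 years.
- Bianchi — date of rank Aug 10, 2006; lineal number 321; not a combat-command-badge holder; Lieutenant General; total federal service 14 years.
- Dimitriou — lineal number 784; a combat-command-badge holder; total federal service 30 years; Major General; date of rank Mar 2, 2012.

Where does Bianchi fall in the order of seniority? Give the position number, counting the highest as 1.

By total federal service (higher first): Dimitriou (30 years); then Amari and Eriksen (both 28 years); then Achebe (24 years); then Tran (21 years); then Mendoza (18 years); then Bianchi (14 years); then Yilmaz (3 years).
Amari and Eriksen are each a combat-command-badge holder, so the next rule applies.
Amari and Eriksen both have lineal number 500, so the next rule applies.
Amari and Eriksen are each Lieutenant General, so the next rule applies.
Among Amari and Eriksen, by date of rank (earlier first): Amari (May 13, 2006) before Eriksen (Aug 20, 2015).
Order: Dimitriou, Amari, Eriksen, Achebe, Tran, Mendoza, Bianchi, Yilmaz. So position 7.

7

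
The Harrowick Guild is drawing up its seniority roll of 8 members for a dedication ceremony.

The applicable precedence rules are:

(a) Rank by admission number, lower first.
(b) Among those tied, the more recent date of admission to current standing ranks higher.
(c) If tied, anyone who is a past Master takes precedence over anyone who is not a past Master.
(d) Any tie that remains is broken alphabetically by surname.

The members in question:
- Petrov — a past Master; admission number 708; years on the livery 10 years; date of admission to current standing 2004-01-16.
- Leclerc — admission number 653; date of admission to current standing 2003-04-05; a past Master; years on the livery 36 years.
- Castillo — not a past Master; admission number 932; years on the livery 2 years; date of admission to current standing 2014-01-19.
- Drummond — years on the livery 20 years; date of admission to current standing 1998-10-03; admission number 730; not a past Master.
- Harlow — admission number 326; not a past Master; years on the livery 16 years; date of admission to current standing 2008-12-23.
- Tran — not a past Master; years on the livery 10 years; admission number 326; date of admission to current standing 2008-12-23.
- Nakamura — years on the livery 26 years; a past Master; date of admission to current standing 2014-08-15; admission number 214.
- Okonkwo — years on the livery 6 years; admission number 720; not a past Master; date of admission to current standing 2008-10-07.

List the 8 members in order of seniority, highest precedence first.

By admission number (lower first): Nakamura (214); then Harlow and Tran (both 326); then Leclerc (653); then Petrov (708); then Okonkwo (720); then Drummond (730); then Castillo (932).
Harlow and Tran both have date of admission to current standing 2008-12-23, so the next rule applies.
Harlow and Tran are each not a past Master, so the next rule applies.
Among Harlow and Tran, alphabetically by surname: Harlow before Tran.
Full order: Nakamura, Harlow, Tran, Leclerc, Petrov, Okonkwo, Drummond, Castillo.

Nakamura, Harlow, Tran, Leclerc, Petrov, Okonkwo, Drummond, Castillo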